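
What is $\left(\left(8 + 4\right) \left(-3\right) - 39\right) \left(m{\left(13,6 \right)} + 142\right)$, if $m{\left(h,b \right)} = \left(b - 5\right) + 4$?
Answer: $-11025$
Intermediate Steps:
$m{\left(h,b \right)} = -1 + b$ ($m{\left(h,b \right)} = \left(-5 + b\right) + 4 = -1 + b$)
$\left(\left(8 + 4\right) \left(-3\right) - 39\right) \left(m{\left(13,6 \right)} + 142\right) = \left(\left(8 + 4\right) \left(-3\right) - 39\right) \left(\left(-1 + 6\right) + 142\right) = \left(12 \left(-3\right) - 39\right) \left(5 + 142\right) = \left(-36 - 39\right) 147 = \left(-75\right) 147 = -11025$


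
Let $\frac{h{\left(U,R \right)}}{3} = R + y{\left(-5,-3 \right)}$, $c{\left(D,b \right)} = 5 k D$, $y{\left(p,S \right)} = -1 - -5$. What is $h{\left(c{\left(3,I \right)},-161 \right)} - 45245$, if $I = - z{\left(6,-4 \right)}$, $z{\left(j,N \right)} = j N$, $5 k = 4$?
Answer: $-45716$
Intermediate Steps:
$k = \frac{4}{5}$ ($k = \frac{1}{5} \cdot 4 = \frac{4}{5} \approx 0.8$)
$z{\left(j,N \right)} = N j$
$y{\left(p,S \right)} = 4$ ($y{\left(p,S \right)} = -1 + 5 = 4$)
$I = 24$ ($I = - \left(-4\right) 6 = \left(-1\right) \left(-24\right) = 24$)
$c{\left(D,b \right)} = 4 D$ ($c{\left(D,b \right)} = 5 \cdot \frac{4}{5} D = 4 D$)
$h{\left(U,R \right)} = 12 + 3 R$ ($h{\left(U,R \right)} = 3 \left(R + 4\right) = 3 \left(4 + R\right) = 12 + 3 R$)
$h{\left(c{\left(3,I \right)},-161 \right)} - 45245 = \left(12 + 3 \left(-161\right)\right) - 45245 = \left(12 - 483\right) - 45245 = -471 - 45245 = -45716$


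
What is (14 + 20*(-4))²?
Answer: 4356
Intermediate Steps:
(14 + 20*(-4))² = (14 - 80)² = (-66)² = 4356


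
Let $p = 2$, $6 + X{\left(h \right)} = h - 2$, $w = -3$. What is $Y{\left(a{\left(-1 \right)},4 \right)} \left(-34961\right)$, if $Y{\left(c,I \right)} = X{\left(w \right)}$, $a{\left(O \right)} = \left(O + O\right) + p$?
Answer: $384571$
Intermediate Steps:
$X{\left(h \right)} = -8 + h$ ($X{\left(h \right)} = -6 + \left(h - 2\right) = -6 + \left(-2 + h\right) = -8 + h$)
$a{\left(O \right)} = 2 + 2 O$ ($a{\left(O \right)} = \left(O + O\right) + 2 = 2 O + 2 = 2 + 2 O$)
$Y{\left(c,I \right)} = -11$ ($Y{\left(c,I \right)} = -8 - 3 = -11$)
$Y{\left(a{\left(-1 \right)},4 \right)} \left(-34961\right) = \left(-11\right) \left(-34961\right) = 384571$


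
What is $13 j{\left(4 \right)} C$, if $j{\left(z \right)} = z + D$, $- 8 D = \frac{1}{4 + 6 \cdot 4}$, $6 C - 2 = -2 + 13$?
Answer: $\frac{151255}{1344} \approx 112.54$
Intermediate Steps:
$C = \frac{13}{6}$ ($C = \frac{1}{3} + \frac{-2 + 13}{6} = \frac{1}{3} + \frac{1}{6} \cdot 11 = \frac{1}{3} + \frac{11}{6} = \frac{13}{6} \approx 2.1667$)
$D = - \frac{1}{224}$ ($D = - \frac{1}{8 \left(4 + 6 \cdot 4\right)} = - \frac{1}{8 \left(4 + 24\right)} = - \frac{1}{8 \cdot 28} = \left(- \frac{1}{8}\right) \frac{1}{28} = - \frac{1}{224} \approx -0.0044643$)
$j{\left(z \right)} = - \frac{1}{224} + z$ ($j{\left(z \right)} = z - \frac{1}{224} = - \frac{1}{224} + z$)
$13 j{\left(4 \right)} C = 13 \left(- \frac{1}{224} + 4\right) \frac{13}{6} = 13 \cdot \frac{895}{224} \cdot \frac{13}{6} = \frac{11635}{224} \cdot \frac{13}{6} = \frac{151255}{1344}$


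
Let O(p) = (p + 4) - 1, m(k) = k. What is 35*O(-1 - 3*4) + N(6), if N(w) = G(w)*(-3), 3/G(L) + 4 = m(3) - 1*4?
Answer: -1741/5 ≈ -348.20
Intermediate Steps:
G(L) = -⅗ (G(L) = 3/(-4 + (3 - 1*4)) = 3/(-4 + (3 - 4)) = 3/(-4 - 1) = 3/(-5) = 3*(-⅕) = -⅗)
N(w) = 9/5 (N(w) = -⅗*(-3) = 9/5)
O(p) = 3 + p (O(p) = (4 + p) - 1 = 3 + p)
35*O(-1 - 3*4) + N(6) = 35*(3 + (-1 - 3*4)) + 9/5 = 35*(3 + (-1 - 1*12)) + 9/5 = 35*(3 + (-1 - 12)) + 9/5 = 35*(3 - 13) + 9/5 = 35*(-10) + 9/5 = -350 + 9/5 = -1741/5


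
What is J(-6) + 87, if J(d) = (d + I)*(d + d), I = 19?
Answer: -69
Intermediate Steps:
J(d) = 2*d*(19 + d) (J(d) = (d + 19)*(d + d) = (19 + d)*(2*d) = 2*d*(19 + d))
J(-6) + 87 = 2*(-6)*(19 - 6) + 87 = 2*(-6)*13 + 87 = -156 + 87 = -69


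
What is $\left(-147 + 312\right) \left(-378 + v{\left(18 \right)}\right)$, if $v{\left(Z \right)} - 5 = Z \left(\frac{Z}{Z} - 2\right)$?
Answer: $-64515$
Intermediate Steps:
$v{\left(Z \right)} = 5 - Z$ ($v{\left(Z \right)} = 5 + Z \left(\frac{Z}{Z} - 2\right) = 5 + Z \left(1 - 2\right) = 5 + Z \left(-1\right) = 5 - Z$)
$\left(-147 + 312\right) \left(-378 + v{\left(18 \right)}\right) = \left(-147 + 312\right) \left(-378 + \left(5 - 18\right)\right) = 165 \left(-378 + \left(5 - 18\right)\right) = 165 \left(-378 - 13\right) = 165 \left(-391\right) = -64515$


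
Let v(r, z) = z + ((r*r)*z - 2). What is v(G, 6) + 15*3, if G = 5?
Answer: 199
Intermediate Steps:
v(r, z) = -2 + z + z*r² (v(r, z) = z + (r²*z - 2) = z + (z*r² - 2) = z + (-2 + z*r²) = -2 + z + z*r²)
v(G, 6) + 15*3 = (-2 + 6 + 6*5²) + 15*3 = (-2 + 6 + 6*25) + 45 = (-2 + 6 + 150) + 45 = 154 + 45 = 199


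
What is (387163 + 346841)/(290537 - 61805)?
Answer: 61167/19061 ≈ 3.2090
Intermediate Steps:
(387163 + 346841)/(290537 - 61805) = 734004/228732 = 734004*(1/228732) = 61167/19061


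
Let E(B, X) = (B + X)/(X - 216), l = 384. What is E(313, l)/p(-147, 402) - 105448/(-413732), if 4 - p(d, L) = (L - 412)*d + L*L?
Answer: 722134932319/2833625644080 ≈ 0.25484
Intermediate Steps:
p(d, L) = 4 - L² - d*(-412 + L) (p(d, L) = 4 - ((L - 412)*d + L*L) = 4 - ((-412 + L)*d + L²) = 4 - (d*(-412 + L) + L²) = 4 - (L² + d*(-412 + L)) = 4 + (-L² - d*(-412 + L)) = 4 - L² - d*(-412 + L))
E(B, X) = (B + X)/(-216 + X)
E(313, l)/p(-147, 402) - 105448/(-413732) = ((313 + 384)/(-216 + 384))/(4 - 1*402² + 412*(-147) - 1*402*(-147)) - 105448/(-413732) = (697/168)/(4 - 1*161604 - 60564 + 59094) - 105448*(-1/413732) = ((1/168)*697)/(4 - 161604 - 60564 + 59094) + 26362/103433 = (697/168)/(-163070) + 26362/103433 = (697/168)*(-1/163070) + 26362/103433 = -697/27395760 + 26362/103433 = 722134932319/2833625644080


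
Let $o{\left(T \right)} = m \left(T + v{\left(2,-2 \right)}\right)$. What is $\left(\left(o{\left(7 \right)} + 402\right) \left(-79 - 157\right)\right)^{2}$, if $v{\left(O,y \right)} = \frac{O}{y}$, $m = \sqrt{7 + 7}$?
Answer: $9028767168 + 268677504 \sqrt{14} \approx 1.0034 \cdot 10^{10}$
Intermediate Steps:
$m = \sqrt{14} \approx 3.7417$
$o{\left(T \right)} = \sqrt{14} \left(-1 + T\right)$ ($o{\left(T \right)} = \sqrt{14} \left(T + \frac{2}{-2}\right) = \sqrt{14} \left(T + 2 \left(- \frac{1}{2}\right)\right) = \sqrt{14} \left(T - 1\right) = \sqrt{14} \left(-1 + T\right)$)
$\left(\left(o{\left(7 \right)} + 402\right) \left(-79 - 157\right)\right)^{2} = \left(\left(\sqrt{14} \left(-1 + 7\right) + 402\right) \left(-79 - 157\right)\right)^{2} = \left(\left(\sqrt{14} \cdot 6 + 402\right) \left(-236\right)\right)^{2} = \left(\left(6 \sqrt{14} + 402\right) \left(-236\right)\right)^{2} = \left(\left(402 + 6 \sqrt{14}\right) \left(-236\right)\right)^{2} = \left(-94872 - 1416 \sqrt{14}\right)^{2}$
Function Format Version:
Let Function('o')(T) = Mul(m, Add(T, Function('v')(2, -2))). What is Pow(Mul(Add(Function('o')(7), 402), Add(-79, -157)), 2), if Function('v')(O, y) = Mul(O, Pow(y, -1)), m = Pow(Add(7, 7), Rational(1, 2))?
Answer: Add(9028767168, Mul(268677504, Pow(14, Rational(1, 2)))) ≈ 1.0034e+10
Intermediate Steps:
m = Pow(14, Rational(1, 2)) ≈ 3.7417
Function('o')(T) = Mul(Pow(14, Rational(1, 2)), Add(-1, T)) (Function('o')(T) = Mul(Pow(14, Rational(1, 2)), Add(T, Mul(2, Pow(-2, -1)))) = Mul(Pow(14, Rational(1, 2)), Add(T, Mul(2, Rational(-1, 2)))) = Mul(Pow(14, Rational(1, 2)), Add(T, -1)) = Mul(Pow(14, Rational(1, 2)), Add(-1, T)))
Pow(Mul(Add(Function('o')(7), 402), Add(-79, -157)), 2) = Pow(Mul(Add(Mul(Pow(14, Rational(1, 2)), Add(-1, 7)), 402), Add(-79, -157)), 2) = Pow(Mul(Add(Mul(Pow(14, Rational(1, 2)), 6), 402), -236), 2) = Pow(Mul(Add(Mul(6, Pow(14, Rational(1, 2))), 402), -236), 2) = Pow(Mul(Add(402, Mul(6, Pow(14, Rational(1, 2)))), -236), 2) = Pow(Add(-94872, Mul(-1416, Pow(14, Rational(1, 2)))), 2)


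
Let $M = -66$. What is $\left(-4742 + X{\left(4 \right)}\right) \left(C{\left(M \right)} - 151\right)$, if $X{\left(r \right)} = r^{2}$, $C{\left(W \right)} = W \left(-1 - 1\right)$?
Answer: $89794$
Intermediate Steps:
$C{\left(W \right)} = - 2 W$ ($C{\left(W \right)} = W \left(-2\right) = - 2 W$)
$\left(-4742 + X{\left(4 \right)}\right) \left(C{\left(M \right)} - 151\right) = \left(-4742 + 4^{2}\right) \left(\left(-2\right) \left(-66\right) - 151\right) = \left(-4742 + 16\right) \left(132 - 151\right) = \left(-4726\right) \left(-19\right) = 89794$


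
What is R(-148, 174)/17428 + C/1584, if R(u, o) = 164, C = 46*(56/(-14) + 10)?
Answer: 105623/575124 ≈ 0.18365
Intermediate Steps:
C = 276 (C = 46*(56*(-1/14) + 10) = 46*(-4 + 10) = 46*6 = 276)
R(-148, 174)/17428 + C/1584 = 164/17428 + 276/1584 = 164*(1/17428) + 276*(1/1584) = 41/4357 + 23/132 = 105623/575124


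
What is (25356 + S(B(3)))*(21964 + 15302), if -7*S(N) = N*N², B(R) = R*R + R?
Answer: 6550021224/7 ≈ 9.3572e+8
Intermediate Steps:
B(R) = R + R² (B(R) = R² + R = R + R²)
S(N) = -N³/7 (S(N) = -N*N²/7 = -N³/7)
(25356 + S(B(3)))*(21964 + 15302) = (25356 - 27*(1 + 3)³/7)*(21964 + 15302) = (25356 - (3*4)³/7)*37266 = (25356 - ⅐*12³)*37266 = (25356 - ⅐*1728)*37266 = (25356 - 1728/7)*37266 = (175764/7)*37266 = 6550021224/7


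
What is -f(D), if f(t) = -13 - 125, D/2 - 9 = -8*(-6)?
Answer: 138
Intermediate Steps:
D = 114 (D = 18 + 2*(-8*(-6)) = 18 + 2*48 = 18 + 96 = 114)
f(t) = -138
-f(D) = -1*(-138) = 138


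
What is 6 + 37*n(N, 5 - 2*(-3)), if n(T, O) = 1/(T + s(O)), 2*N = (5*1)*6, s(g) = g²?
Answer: 853/136 ≈ 6.2721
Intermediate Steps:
N = 15 (N = ((5*1)*6)/2 = (5*6)/2 = (½)*30 = 15)
n(T, O) = 1/(T + O²)
6 + 37*n(N, 5 - 2*(-3)) = 6 + 37/(15 + (5 - 2*(-3))²) = 6 + 37/(15 + (5 + 6)²) = 6 + 37/(15 + 11²) = 6 + 37/(15 + 121) = 6 + 37/136 = 853/136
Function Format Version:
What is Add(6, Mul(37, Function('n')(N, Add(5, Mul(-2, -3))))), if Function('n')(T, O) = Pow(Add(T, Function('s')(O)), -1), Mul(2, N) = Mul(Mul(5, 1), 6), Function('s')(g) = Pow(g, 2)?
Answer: Rational(853, 136) ≈ 6.2721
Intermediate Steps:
N = 15 (N = Mul(Rational(1, 2), Mul(Mul(5, 1), 6)) = Mul(Rational(1, 2), Mul(5, 6)) = Mul(Rational(1, 2), 30) = 15)
Function('n')(T, O) = Pow(Add(T, Pow(O, 2)), -1)
Add(6, Mul(37, Function('n')(N, Add(5, Mul(-2, -3))))) = Add(6, Mul(37, Pow(Add(15, Pow(Add(5, Mul(-2, -3)), 2)), -1))) = Add(6, Mul(37, Pow(Add(15, Pow(Add(5, 6), 2)), -1))) = Add(6, Mul(37, Pow(Add(15, Pow(11, 2)), -1))) = Add(6, Mul(37, Pow(Add(15, 121), -1))) = Add(6, Mul(37, Pow(136, -1))) = Add(6, Mul(37, Rational(1, 136))) = Add(6, Rational(37, 136)) = Rational(853, 136)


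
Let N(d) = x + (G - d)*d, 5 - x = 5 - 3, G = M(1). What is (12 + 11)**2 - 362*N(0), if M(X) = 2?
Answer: -557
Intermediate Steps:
G = 2
x = 3 (x = 5 - (5 - 3) = 5 - 1*2 = 5 - 2 = 3)
N(d) = 3 + d*(2 - d) (N(d) = 3 + (2 - d)*d = 3 + d*(2 - d))
(12 + 11)**2 - 362*N(0) = (12 + 11)**2 - 362*(3 - 1*0**2 + 2*0) = 23**2 - 362*(3 - 1*0 + 0) = 529 - 362*(3 + 0 + 0) = 529 - 362*3 = 529 - 1086 = -557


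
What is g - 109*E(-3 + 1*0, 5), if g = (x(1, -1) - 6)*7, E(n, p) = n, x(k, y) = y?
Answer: 278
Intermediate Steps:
g = -49 (g = (-1 - 6)*7 = -7*7 = -49)
g - 109*E(-3 + 1*0, 5) = -49 - 109*(-3 + 1*0) = -49 - 109*(-3 + 0) = -49 - 109*(-3) = -49 + 327 = 278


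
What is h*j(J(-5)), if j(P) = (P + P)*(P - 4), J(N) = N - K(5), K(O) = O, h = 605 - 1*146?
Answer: 128520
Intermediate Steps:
h = 459 (h = 605 - 146 = 459)
J(N) = -5 + N (J(N) = N - 1*5 = N - 5 = -5 + N)
j(P) = 2*P*(-4 + P) (j(P) = (2*P)*(-4 + P) = 2*P*(-4 + P))
h*j(J(-5)) = 459*(2*(-5 - 5)*(-4 + (-5 - 5))) = 459*(2*(-10)*(-4 - 10)) = 459*(2*(-10)*(-14)) = 459*280 = 128520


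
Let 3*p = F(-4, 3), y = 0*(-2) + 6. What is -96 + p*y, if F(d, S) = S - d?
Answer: -82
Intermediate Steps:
y = 6 (y = 0 + 6 = 6)
p = 7/3 (p = (3 - 1*(-4))/3 = (3 + 4)/3 = (1/3)*7 = 7/3 ≈ 2.3333)
-96 + p*y = -96 + (7/3)*6 = -96 + 14 = -82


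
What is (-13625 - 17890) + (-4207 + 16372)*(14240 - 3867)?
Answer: 126156030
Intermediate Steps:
(-13625 - 17890) + (-4207 + 16372)*(14240 - 3867) = -31515 + 12165*10373 = -31515 + 126187545 = 126156030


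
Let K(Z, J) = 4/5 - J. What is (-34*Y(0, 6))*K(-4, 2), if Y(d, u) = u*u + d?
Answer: 7344/5 ≈ 1468.8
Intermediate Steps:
Y(d, u) = d + u**2 (Y(d, u) = u**2 + d = d + u**2)
K(Z, J) = 4/5 - J (K(Z, J) = 4*(1/5) - J = 4/5 - J)
(-34*Y(0, 6))*K(-4, 2) = (-34*(0 + 6**2))*(4/5 - 1*2) = (-34*(0 + 36))*(4/5 - 2) = -34*36*(-6/5) = -1224*(-6/5) = 7344/5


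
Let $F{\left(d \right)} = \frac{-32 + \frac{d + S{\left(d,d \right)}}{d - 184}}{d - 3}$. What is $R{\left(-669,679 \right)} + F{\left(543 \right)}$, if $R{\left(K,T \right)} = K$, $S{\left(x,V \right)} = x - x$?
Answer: $- \frac{25940657}{38772} \approx -669.06$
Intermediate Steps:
$S{\left(x,V \right)} = 0$
$F{\left(d \right)} = \frac{-32 + \frac{d}{-184 + d}}{-3 + d}$ ($F{\left(d \right)} = \frac{-32 + \frac{d + 0}{d - 184}}{d - 3} = \frac{-32 + \frac{d}{-184 + d}}{-3 + d}$)
$R{\left(-669,679 \right)} + F{\left(543 \right)} = -669 + \frac{5888 - 16833}{552 + 543^{2} - 101541} = -669 + \frac{5888 - 16833}{552 + 294849 - 101541} = -669 + \frac{1}{193860} \left(-10945\right) = -669 - \frac{2189}{38772} = - \frac{25940657}{38772}$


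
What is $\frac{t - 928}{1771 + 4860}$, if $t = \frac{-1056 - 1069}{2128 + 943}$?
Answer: $- \frac{2852013}{20363801} \approx -0.14005$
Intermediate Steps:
$t = - \frac{2125}{3071} \approx -0.69196$
$\frac{t - 928}{1771 + 4860} = \frac{- \frac{2125}{3071} - 928}{1771 + 4860} = - \frac{2852013}{3071 \cdot 6631} = \left(- \frac{2852013}{3071}\right) \frac{1}{6631} = - \frac{2852013}{20363801}$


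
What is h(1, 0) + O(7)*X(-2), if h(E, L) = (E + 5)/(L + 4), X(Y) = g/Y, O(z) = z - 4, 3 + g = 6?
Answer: -3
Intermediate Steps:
g = 3 (g = -3 + 6 = 3)
O(z) = -4 + z
X(Y) = 3/Y
h(E, L) = (5 + E)/(4 + L)
h(1, 0) + O(7)*X(-2) = (5 + 1)/(4 + 0) + (-4 + 7)*(3/(-2)) = 6/4 + 3*(3*(-½)) = (¼)*6 + 3*(-3/2) = 3/2 - 9/2 = -3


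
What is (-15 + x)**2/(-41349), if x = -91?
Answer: -11236/41349 ≈ -0.27174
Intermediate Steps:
(-15 + x)**2/(-41349) = (-15 - 91)**2/(-41349) = (-106)**2*(-1/41349) = 11236*(-1/41349) = -11236/41349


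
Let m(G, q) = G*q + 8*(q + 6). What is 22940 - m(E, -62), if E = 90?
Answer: 28968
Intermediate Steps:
m(G, q) = 48 + 8*q + G*q (m(G, q) = G*q + 8*(6 + q) = G*q + (48 + 8*q) = 48 + 8*q + G*q)
22940 - m(E, -62) = 22940 - (48 + 8*(-62) + 90*(-62)) = 22940 - (48 - 496 - 5580) = 22940 - 1*(-6028) = 22940 + 6028 = 28968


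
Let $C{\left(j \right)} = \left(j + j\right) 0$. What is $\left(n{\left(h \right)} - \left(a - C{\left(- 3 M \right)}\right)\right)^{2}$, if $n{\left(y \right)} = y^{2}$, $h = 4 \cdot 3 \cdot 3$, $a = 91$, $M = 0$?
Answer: $1452025$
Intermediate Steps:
$C{\left(j \right)} = 0$ ($C{\left(j \right)} = 2 j 0 = 0$)
$h = 36$ ($h = 12 \cdot 3 = 36$)
$\left(n{\left(h \right)} - \left(a - C{\left(- 3 M \right)}\right)\right)^{2} = \left(36^{2} + \left(0 - 91\right)\right)^{2} = \left(1296 + \left(0 - 91\right)\right)^{2} = \left(1296 - 91\right)^{2} = 1205^{2} = 1452025$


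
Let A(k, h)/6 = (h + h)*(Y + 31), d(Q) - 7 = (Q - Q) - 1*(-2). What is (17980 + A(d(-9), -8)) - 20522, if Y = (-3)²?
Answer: -6382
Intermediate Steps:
Y = 9
d(Q) = 9 (d(Q) = 7 + ((Q - Q) - 1*(-2)) = 7 + (0 + 2) = 7 + 2 = 9)
A(k, h) = 480*h (A(k, h) = 6*((h + h)*(9 + 31)) = 6*((2*h)*40) = 6*(80*h) = 480*h)
(17980 + A(d(-9), -8)) - 20522 = (17980 + 480*(-8)) - 20522 = (17980 - 3840) - 20522 = 14140 - 20522 = -6382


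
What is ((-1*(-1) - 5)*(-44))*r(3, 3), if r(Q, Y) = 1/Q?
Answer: 176/3 ≈ 58.667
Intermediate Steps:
((-1*(-1) - 5)*(-44))*r(3, 3) = ((-1*(-1) - 5)*(-44))/3 = ((1 - 5)*(-44))*(1/3) = -4*(-44)*(1/3) = 176*(1/3) = 176/3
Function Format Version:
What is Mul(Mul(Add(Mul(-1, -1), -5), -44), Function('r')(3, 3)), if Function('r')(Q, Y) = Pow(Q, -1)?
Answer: Rational(176, 3) ≈ 58.667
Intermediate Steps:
Mul(Mul(Add(Mul(-1, -1), -5), -44), Function('r')(3, 3)) = Mul(Mul(Add(Mul(-1, -1), -5), -44), Pow(3, -1)) = Mul(Mul(Add(1, -5), -44), Rational(1, 3)) = Mul(Mul(-4, -44), Rational(1, 3)) = Mul(176, Rational(1, 3)) = Rational(176, 3)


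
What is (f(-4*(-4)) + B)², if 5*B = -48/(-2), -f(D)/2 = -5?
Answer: 5476/25 ≈ 219.04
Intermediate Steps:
f(D) = 10 (f(D) = -2*(-5) = 10)
B = 24/5 (B = (-48/(-2))/5 = (-48*(-½))/5 = (⅕)*24 = 24/5 ≈ 4.8000)
(f(-4*(-4)) + B)² = (10 + 24/5)² = (74/5)² = 5476/25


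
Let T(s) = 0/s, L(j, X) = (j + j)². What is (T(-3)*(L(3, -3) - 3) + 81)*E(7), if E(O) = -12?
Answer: -972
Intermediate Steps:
L(j, X) = 4*j² (L(j, X) = (2*j)² = 4*j²)
T(s) = 0
(T(-3)*(L(3, -3) - 3) + 81)*E(7) = (0*(4*3² - 3) + 81)*(-12) = (0*(4*9 - 3) + 81)*(-12) = (0*(36 - 3) + 81)*(-12) = (0*33 + 81)*(-12) = (0 + 81)*(-12) = 81*(-12) = -972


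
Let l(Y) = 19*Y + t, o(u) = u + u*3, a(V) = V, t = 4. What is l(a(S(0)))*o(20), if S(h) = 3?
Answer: 4880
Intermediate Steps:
o(u) = 4*u (o(u) = u + 3*u = 4*u)
l(Y) = 4 + 19*Y (l(Y) = 19*Y + 4 = 4 + 19*Y)
l(a(S(0)))*o(20) = (4 + 19*3)*(4*20) = (4 + 57)*80 = 61*80 = 4880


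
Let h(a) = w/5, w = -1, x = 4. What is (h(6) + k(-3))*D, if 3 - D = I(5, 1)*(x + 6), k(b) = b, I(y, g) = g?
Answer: 112/5 ≈ 22.400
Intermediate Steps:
h(a) = -⅕ (h(a) = -1/5 = -1*⅕ = -⅕)
D = -7 (D = 3 - (4 + 6) = 3 - 10 = -7)
(h(6) + k(-3))*D = (-⅕ - 3)*(-7) = -16/5*(-7) = 112/5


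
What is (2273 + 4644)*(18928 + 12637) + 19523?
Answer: 218354628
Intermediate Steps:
(2273 + 4644)*(18928 + 12637) + 19523 = 6917*31565 + 19523 = 218335105 + 19523 = 218354628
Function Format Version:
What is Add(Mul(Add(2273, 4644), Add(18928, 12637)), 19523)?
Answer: 218354628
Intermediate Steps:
Add(Mul(Add(2273, 4644), Add(18928, 12637)), 19523) = Add(Mul(6917, 31565), 19523) = Add(218335105, 19523) = 218354628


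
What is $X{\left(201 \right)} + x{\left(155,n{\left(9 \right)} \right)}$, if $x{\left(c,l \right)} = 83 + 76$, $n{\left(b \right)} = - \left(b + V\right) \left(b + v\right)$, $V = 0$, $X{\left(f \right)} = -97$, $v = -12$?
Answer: $62$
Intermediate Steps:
$n{\left(b \right)} = - b \left(-12 + b\right)$ ($n{\left(b \right)} = - \left(b + 0\right) \left(b - 12\right) = - b \left(-12 + b\right)$)
$x{\left(c,l \right)} = 159$
$X{\left(201 \right)} + x{\left(155,n{\left(9 \right)} \right)} = -97 + 159 = 62$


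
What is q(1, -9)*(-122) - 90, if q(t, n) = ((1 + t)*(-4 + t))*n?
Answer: -6678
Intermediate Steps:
q(t, n) = n*(1 + t)*(-4 + t)
q(1, -9)*(-122) - 90 = -9*(-4 + 1² - 3*1)*(-122) - 90 = -9*(-4 + 1 - 3)*(-122) - 90 = -9*(-6)*(-122) - 90 = 54*(-122) - 90 = -6588 - 90 = -6678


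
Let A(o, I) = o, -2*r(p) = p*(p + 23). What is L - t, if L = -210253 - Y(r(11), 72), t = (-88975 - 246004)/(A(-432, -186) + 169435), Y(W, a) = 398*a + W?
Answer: -40344399187/169003 ≈ -2.3872e+5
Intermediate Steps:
r(p) = -p*(23 + p)/2 (r(p) = -p*(p + 23)/2 = -p*(23 + p)/2)
Y(W, a) = W + 398*a
t = -334979/169003 (t = (-88975 - 246004)/(-432 + 169435) = -334979/169003 ≈ -1.9821)
L = -238722 (L = -210253 - (-½*11*(23 + 11) + 398*72) = -210253 - (-½*11*34 + 28656) = -210253 - (-187 + 28656) = -210253 - 1*28469 = -210253 - 28469 = -238722)
L - t = -238722 - 1*(-334979/169003) = -238722 + 334979/169003 = -40344399187/169003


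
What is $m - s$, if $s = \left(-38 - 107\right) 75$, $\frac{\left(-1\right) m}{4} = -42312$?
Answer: $180123$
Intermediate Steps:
$m = 169248$ ($m = \left(-4\right) \left(-42312\right) = 169248$)
$s = -10875$ ($s = \left(-145\right) 75 = -10875$)
$m - s = 169248 - -10875 = 169248 + 10875 = 180123$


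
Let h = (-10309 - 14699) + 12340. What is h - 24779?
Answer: -37447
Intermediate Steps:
h = -12668 (h = -25008 + 12340 = -12668)
h - 24779 = -12668 - 24779 = -37447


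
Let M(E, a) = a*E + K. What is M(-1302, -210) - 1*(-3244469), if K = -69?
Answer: 3517820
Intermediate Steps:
M(E, a) = -69 + E*a (M(E, a) = a*E - 69 = E*a - 69 = -69 + E*a)
M(-1302, -210) - 1*(-3244469) = (-69 - 1302*(-210)) - 1*(-3244469) = (-69 + 273420) + 3244469 = 273351 + 3244469 = 3517820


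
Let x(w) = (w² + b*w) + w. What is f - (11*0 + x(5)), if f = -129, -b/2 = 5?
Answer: -109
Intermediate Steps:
b = -10 (b = -2*5 = -10)
x(w) = w² - 9*w (x(w) = (w² - 10*w) + w = w² - 9*w)
f - (11*0 + x(5)) = -129 - (11*0 + 5*(-9 + 5)) = -129 - (0 + 5*(-4)) = -129 - (0 - 20) = -129 - 1*(-20) = -129 + 20 = -109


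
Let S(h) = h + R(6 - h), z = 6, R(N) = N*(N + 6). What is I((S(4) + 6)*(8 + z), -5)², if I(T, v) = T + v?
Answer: 128881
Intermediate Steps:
R(N) = N*(6 + N)
S(h) = h + (6 - h)*(12 - h) (S(h) = h + (6 - h)*(6 + (6 - h)) = h + (6 - h)*(12 - h))
I((S(4) + 6)*(8 + z), -5)² = (((4 + (-12 + 4)*(-6 + 4)) + 6)*(8 + 6) - 5)² = (((4 - 8*(-2)) + 6)*14 - 5)² = (((4 + 16) + 6)*14 - 5)² = ((20 + 6)*14 - 5)² = (26*14 - 5)² = (364 - 5)² = 359² = 128881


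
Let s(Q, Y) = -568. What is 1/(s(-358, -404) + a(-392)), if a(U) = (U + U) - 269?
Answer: -1/1621 ≈ -0.00061690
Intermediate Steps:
a(U) = -269 + 2*U (a(U) = 2*U - 269 = -269 + 2*U)
1/(s(-358, -404) + a(-392)) = 1/(-568 + (-269 + 2*(-392))) = 1/(-568 + (-269 - 784)) = 1/(-568 - 1053) = 1/(-1621) = -1/1621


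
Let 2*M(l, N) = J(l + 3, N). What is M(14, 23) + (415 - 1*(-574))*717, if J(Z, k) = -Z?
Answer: 1418209/2 ≈ 7.0910e+5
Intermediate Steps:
M(l, N) = -3/2 - l/2 (M(l, N) = (-(l + 3))/2 = (-(3 + l))/2 = (-3 - l)/2 = -3/2 - l/2)
M(14, 23) + (415 - 1*(-574))*717 = (-3/2 - 1/2*14) + (415 - 1*(-574))*717 = (-3/2 - 7) + (415 + 574)*717 = -17/2 + 989*717 = -17/2 + 709113 = 1418209/2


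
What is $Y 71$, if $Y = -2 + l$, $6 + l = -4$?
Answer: $-852$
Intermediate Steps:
$l = -10$ ($l = -6 - 4 = -10$)
$Y = -12$ ($Y = -2 - 10 = -12$)
$Y 71 = \left(-12\right) 71 = -852$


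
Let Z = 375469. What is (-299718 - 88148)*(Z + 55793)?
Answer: -167271866892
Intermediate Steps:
(-299718 - 88148)*(Z + 55793) = (-299718 - 88148)*(375469 + 55793) = -387866*431262 = -167271866892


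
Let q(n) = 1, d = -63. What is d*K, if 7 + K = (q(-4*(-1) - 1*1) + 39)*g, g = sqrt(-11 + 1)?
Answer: 441 - 2520*I*sqrt(10) ≈ 441.0 - 7968.9*I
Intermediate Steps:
g = I*sqrt(10) (g = sqrt(-10) = I*sqrt(10) ≈ 3.1623*I)
K = -7 + 40*I*sqrt(10) (K = -7 + (1 + 39)*(I*sqrt(10)) = -7 + 40*(I*sqrt(10)) = -7 + 40*I*sqrt(10) ≈ -7.0 + 126.49*I)
d*K = -63*(-7 + 40*I*sqrt(10)) = 441 - 2520*I*sqrt(10)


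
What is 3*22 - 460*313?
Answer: -143914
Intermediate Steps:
3*22 - 460*313 = 66 - 143980 = -143914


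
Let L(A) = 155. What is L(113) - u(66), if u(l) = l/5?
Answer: 709/5 ≈ 141.80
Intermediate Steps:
u(l) = l/5 (u(l) = l*(1/5) = l/5)
L(113) - u(66) = 155 - 66/5 = 709/5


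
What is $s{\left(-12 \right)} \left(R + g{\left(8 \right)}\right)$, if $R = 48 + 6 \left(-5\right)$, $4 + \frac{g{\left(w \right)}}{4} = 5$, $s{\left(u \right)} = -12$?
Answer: $-264$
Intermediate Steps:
$g{\left(w \right)} = 4$ ($g{\left(w \right)} = -16 + 4 \cdot 5 = -16 + 20 = 4$)
$R = 18$ ($R = 48 - 30 = 18$)
$s{\left(-12 \right)} \left(R + g{\left(8 \right)}\right) = - 12 \left(18 + 4\right) = \left(-12\right) 22 = -264$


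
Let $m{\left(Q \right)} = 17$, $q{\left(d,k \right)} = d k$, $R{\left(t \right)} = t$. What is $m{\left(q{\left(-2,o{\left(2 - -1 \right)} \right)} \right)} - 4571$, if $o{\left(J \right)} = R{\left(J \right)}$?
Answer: $-4554$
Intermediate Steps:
$o{\left(J \right)} = J$
$m{\left(q{\left(-2,o{\left(2 - -1 \right)} \right)} \right)} - 4571 = 17 - 4571 = -4554$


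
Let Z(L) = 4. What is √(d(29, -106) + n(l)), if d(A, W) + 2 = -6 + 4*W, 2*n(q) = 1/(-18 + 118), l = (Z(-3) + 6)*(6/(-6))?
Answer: I*√172798/20 ≈ 20.784*I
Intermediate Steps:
l = -10 (l = (4 + 6)*(6/(-6)) = 10*(6*(-⅙)) = 10*(-1) = -10)
n(q) = 1/200 (n(q) = 1/(2*(-18 + 118)) = (½)/100 = (½)*(1/100) = 1/200)
d(A, W) = -8 + 4*W (d(A, W) = -2 + (-6 + 4*W) = -8 + 4*W)
√(d(29, -106) + n(l)) = √((-8 + 4*(-106)) + 1/200) = √((-8 - 424) + 1/200) = √(-432 + 1/200) = √(-86399/200) = I*√172798/20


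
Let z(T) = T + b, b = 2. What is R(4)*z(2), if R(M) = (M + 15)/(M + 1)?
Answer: 76/5 ≈ 15.200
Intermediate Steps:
R(M) = (15 + M)/(1 + M)
z(T) = 2 + T (z(T) = T + 2 = 2 + T)
R(4)*z(2) = ((15 + 4)/(1 + 4))*(2 + 2) = (19/5)*4 = 76/5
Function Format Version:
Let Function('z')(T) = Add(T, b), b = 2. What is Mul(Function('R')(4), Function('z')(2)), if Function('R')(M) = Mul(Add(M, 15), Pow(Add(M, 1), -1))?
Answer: Rational(76, 5) ≈ 15.200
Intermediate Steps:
Function('R')(M) = Mul(Pow(Add(1, M), -1), Add(15, M)) (Function('R')(M) = Mul(Add(15, M), Pow(Add(1, M), -1)) = Mul(Pow(Add(1, M), -1), Add(15, M)))
Function('z')(T) = Add(2, T) (Function('z')(T) = Add(T, 2) = Add(2, T))
Mul(Function('R')(4), Function('z')(2)) = Mul(Mul(Pow(Add(1, 4), -1), Add(15, 4)), Add(2, 2)) = Mul(Mul(Pow(5, -1), 19), 4) = Mul(Mul(Rational(1, 5), 19), 4) = Mul(Rational(19, 5), 4) = Rational(76, 5)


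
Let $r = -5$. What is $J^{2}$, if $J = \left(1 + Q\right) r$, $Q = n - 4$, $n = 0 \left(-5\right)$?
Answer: $225$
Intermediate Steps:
$n = 0$
$Q = -4$ ($Q = 0 - 4 = -4$)
$J = 15$ ($J = \left(1 - 4\right) \left(-5\right) = \left(-3\right) \left(-5\right) = 15$)
$J^{2} = 15^{2} = 225$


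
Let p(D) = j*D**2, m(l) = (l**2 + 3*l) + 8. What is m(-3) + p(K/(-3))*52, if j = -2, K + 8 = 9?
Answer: -32/9 ≈ -3.5556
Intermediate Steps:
K = 1 (K = -8 + 9 = 1)
m(l) = 8 + l**2 + 3*l
p(D) = -2*D**2
m(-3) + p(K/(-3))*52 = (8 + (-3)**2 + 3*(-3)) - 2*(1/(-3))**2*52 = (8 + 9 - 9) - 2*(1*(-1/3))**2*52 = 8 - 2*(-1/3)**2*52 = 8 - 2*1/9*52 = 8 - 2/9*52 = 8 - 104/9 = -32/9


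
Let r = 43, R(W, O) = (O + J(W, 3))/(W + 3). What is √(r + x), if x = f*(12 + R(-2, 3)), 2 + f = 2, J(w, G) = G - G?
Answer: √43 ≈ 6.5574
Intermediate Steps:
J(w, G) = 0
f = 0 (f = -2 + 2 = 0)
R(W, O) = O/(3 + W) (R(W, O) = (O + 0)/(W + 3) = O/(3 + W))
x = 0 (x = 0*(12 + 3/(3 - 2)) = 0*(12 + 3/1) = 0*(12 + 3*1) = 0*(12 + 3) = 0*15 = 0)
√(r + x) = √(43 + 0) = √43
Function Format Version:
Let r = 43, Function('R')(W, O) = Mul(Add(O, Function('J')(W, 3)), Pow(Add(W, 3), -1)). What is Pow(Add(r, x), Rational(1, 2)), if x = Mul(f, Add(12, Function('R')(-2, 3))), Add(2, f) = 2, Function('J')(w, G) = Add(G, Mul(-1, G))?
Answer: Pow(43, Rational(1, 2)) ≈ 6.5574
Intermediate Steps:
Function('J')(w, G) = 0
f = 0 (f = Add(-2, 2) = 0)
Function('R')(W, O) = Mul(O, Pow(Add(3, W), -1)) (Function('R')(W, O) = Mul(Add(O, 0), Pow(Add(W, 3), -1)) = Mul(O, Pow(Add(3, W), -1)))
x = 0 (x = Mul(0, Add(12, Mul(3, Pow(Add(3, -2), -1)))) = Mul(0, Add(12, Mul(3, Pow(1, -1)))) = Mul(0, Add(12, Mul(3, 1))) = Mul(0, Add(12, 3)) = Mul(0, 15) = 0)
Pow(Add(r, x), Rational(1, 2)) = Pow(Add(43, 0), Rational(1, 2)) = Pow(43, Rational(1, 2))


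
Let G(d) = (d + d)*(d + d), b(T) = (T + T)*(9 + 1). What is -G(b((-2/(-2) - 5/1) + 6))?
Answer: -6400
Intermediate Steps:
b(T) = 20*T (b(T) = (2*T)*10 = 20*T)
G(d) = 4*d² (G(d) = (2*d)*(2*d) = 4*d²)
-G(b((-2/(-2) - 5/1) + 6)) = -4*(20*((-2/(-2) - 5/1) + 6))² = -4*(20*((-2*(-½) - 5*1) + 6))² = -4*(20*((1 - 5) + 6))² = -4*(20*(-4 + 6))² = -4*(20*2)² = -4*40² = -4*1600 = -1*6400 = -6400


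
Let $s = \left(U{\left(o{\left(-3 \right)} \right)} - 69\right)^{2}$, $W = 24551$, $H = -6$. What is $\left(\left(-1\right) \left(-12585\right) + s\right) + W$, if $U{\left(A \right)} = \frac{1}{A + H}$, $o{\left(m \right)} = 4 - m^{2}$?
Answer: $\frac{5071056}{121} \approx 41910.0$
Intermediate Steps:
$U{\left(A \right)} = \frac{1}{-6 + A}$ ($U{\left(A \right)} = \frac{1}{A - 6} = \frac{1}{-6 + A}$)
$s = \frac{577600}{121}$ ($s = \left(\frac{1}{-6 + \left(4 - \left(-3\right)^{2}\right)} - 69\right)^{2} = \left(\frac{1}{-6 + \left(4 - 9\right)} - 69\right)^{2} = \left(\frac{1}{-6 - 5} - 69\right)^{2} = \left(\frac{1}{-11} - 69\right)^{2} = \left(- \frac{1}{11} - 69\right)^{2} = \left(- \frac{760}{11}\right)^{2} = \frac{577600}{121} \approx 4773.6$)
$\left(\left(-1\right) \left(-12585\right) + s\right) + W = \left(\left(-1\right) \left(-12585\right) + \frac{577600}{121}\right) + 24551 = \left(12585 + \frac{577600}{121}\right) + 24551 = \frac{2100385}{121} + 24551 = \frac{5071056}{121}$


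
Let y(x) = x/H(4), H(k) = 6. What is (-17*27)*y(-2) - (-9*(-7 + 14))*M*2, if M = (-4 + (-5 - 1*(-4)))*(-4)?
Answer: 2673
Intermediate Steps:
M = 20 (M = (-4 + (-5 + 4))*(-4) = (-4 - 1)*(-4) = -5*(-4) = 20)
y(x) = x/6
(-17*27)*y(-2) - (-9*(-7 + 14))*M*2 = (-17*27)*((⅙)*(-2)) - (-9*(-7 + 14))*20*2 = -459*(-⅓) - (-9*7)*40 = 153 - (-63)*40 = 153 - 1*(-2520) = 153 + 2520 = 2673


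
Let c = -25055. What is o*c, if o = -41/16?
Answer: 1027255/16 ≈ 64203.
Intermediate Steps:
o = -41/16 (o = -41*1/16 = -41/16 ≈ -2.5625)
o*c = -41/16*(-25055) = 1027255/16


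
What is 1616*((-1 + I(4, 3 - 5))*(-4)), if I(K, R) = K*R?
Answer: 58176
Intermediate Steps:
1616*((-1 + I(4, 3 - 5))*(-4)) = 1616*((-1 + 4*(3 - 5))*(-4)) = 1616*((-1 + 4*(-2))*(-4)) = 1616*((-1 - 8)*(-4)) = 1616*(-9*(-4)) = 1616*36 = 58176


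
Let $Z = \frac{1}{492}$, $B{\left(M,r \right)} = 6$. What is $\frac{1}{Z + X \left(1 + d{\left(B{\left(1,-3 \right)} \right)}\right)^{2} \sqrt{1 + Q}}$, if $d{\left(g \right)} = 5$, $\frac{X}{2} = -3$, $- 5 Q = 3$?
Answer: $- \frac{2460}{22587475963} - \frac{52285824 \sqrt{10}}{22587475963} \approx -0.0073202$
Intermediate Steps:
$Q = - \frac{3}{5}$ ($Q = \left(- \frac{1}{5}\right) 3 = - \frac{3}{5} \approx -0.6$)
$X = -6$ ($X = 2 \left(-3\right) = -6$)
$Z = \frac{1}{492} \approx 0.0020325$
$\frac{1}{Z + X \left(1 + d{\left(B{\left(1,-3 \right)} \right)}\right)^{2} \sqrt{1 + Q}} = \frac{1}{\frac{1}{492} + - 6 \left(1 + 5\right)^{2} \sqrt{1 - \frac{3}{5}}} = \frac{1}{\frac{1}{492} + - 6 \cdot 6^{2} \sqrt{\frac{2}{5}}} = \frac{1}{\frac{1}{492} + \left(-6\right) 36 \frac{\sqrt{10}}{5}} = \frac{1}{\frac{1}{492} - 216 \frac{\sqrt{10}}{5}} = \frac{1}{\frac{1}{492} - \frac{216 \sqrt{10}}{5}}$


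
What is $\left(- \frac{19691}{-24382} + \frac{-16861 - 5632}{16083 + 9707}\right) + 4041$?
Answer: $\frac{635246952386}{157202945} \approx 4040.9$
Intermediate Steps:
$\left(- \frac{19691}{-24382} + \frac{-16861 - 5632}{16083 + 9707}\right) + 4041 = \left(\left(-19691\right) \left(- \frac{1}{24382}\right) - \frac{22493}{25790}\right) + 4041 = \left(\frac{19691}{24382} - \frac{22493}{25790}\right) + 4041 = - \frac{10148359}{157202945} + 4041 = \frac{635246952386}{157202945}$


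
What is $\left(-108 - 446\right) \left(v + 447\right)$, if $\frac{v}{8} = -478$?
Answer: $1870858$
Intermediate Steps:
$v = -3824$ ($v = 8 \left(-478\right) = -3824$)
$\left(-108 - 446\right) \left(v + 447\right) = \left(-108 - 446\right) \left(-3824 + 447\right) = \left(-554\right) \left(-3377\right) = 1870858$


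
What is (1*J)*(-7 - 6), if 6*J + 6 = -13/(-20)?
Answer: 1391/120 ≈ 11.592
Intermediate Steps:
J = -107/120 (J = -1 + (-13/(-20))/6 = -1 + (-13*(-1/20))/6 = -1 + (1/6)*(13/20) = -1 + 13/120 = -107/120 ≈ -0.89167)
(1*J)*(-7 - 6) = (1*(-107/120))*(-7 - 6) = -107/120*(-13) = 1391/120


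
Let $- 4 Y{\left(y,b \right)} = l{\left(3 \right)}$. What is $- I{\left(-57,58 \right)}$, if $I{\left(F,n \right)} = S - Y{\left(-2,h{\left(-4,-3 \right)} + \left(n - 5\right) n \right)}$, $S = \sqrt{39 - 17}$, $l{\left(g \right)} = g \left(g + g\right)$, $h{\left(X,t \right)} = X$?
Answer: $- \frac{9}{2} - \sqrt{22} \approx -9.1904$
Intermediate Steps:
$l{\left(g \right)} = 2 g^{2}$ ($l{\left(g \right)} = g 2 g = 2 g^{2}$)
$Y{\left(y,b \right)} = - \frac{9}{2}$ ($Y{\left(y,b \right)} = - \frac{2 \cdot 3^{2}}{4} = - \frac{2 \cdot 9}{4} = \left(- \frac{1}{4}\right) 18 = - \frac{9}{2}$)
$S = \sqrt{22} \approx 4.6904$
$I{\left(F,n \right)} = \frac{9}{2} + \sqrt{22}$ ($I{\left(F,n \right)} = \sqrt{22} - - \frac{9}{2} = \sqrt{22} + \frac{9}{2} = \frac{9}{2} + \sqrt{22}$)
$- I{\left(-57,58 \right)} = - (\frac{9}{2} + \sqrt{22}) = - \frac{9}{2} - \sqrt{22}$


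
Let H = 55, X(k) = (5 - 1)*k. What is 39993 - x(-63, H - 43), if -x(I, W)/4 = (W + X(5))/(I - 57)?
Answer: 599879/15 ≈ 39992.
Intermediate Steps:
X(k) = 4*k
x(I, W) = -4*(20 + W)/(-57 + I) (x(I, W) = -4*(W + 4*5)/(I - 57) = -4*(W + 20)/(-57 + I) = -4*(20 + W)/(-57 + I))
39993 - x(-63, H - 43) = 39993 - 4*(-20 - (55 - 43))/(-57 - 63) = 39993 - 4*(-20 - 1*12)/(-120) = 39993 - 4*(-1)*(-20 - 12)/120 = 39993 - 4*(-1)*(-32)/120 = 39993 - 1*16/15 = 39993 - 16/15 = 599879/15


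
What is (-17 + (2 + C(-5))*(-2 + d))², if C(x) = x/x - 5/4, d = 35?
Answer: 26569/16 ≈ 1660.6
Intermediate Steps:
C(x) = -¼ (C(x) = 1 - 5*¼ = 1 - 5/4 = -¼)
(-17 + (2 + C(-5))*(-2 + d))² = (-17 + (2 - ¼)*(-2 + 35))² = (-17 + (7/4)*33)² = (-17 + 231/4)² = (163/4)² = 26569/16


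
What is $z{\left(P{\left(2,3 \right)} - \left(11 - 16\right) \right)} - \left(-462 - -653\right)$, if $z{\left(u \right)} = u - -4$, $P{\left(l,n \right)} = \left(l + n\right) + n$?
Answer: $-174$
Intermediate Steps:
$P{\left(l,n \right)} = l + 2 n$
$z{\left(u \right)} = 4 + u$ ($z{\left(u \right)} = u + 4 = 4 + u$)
$z{\left(P{\left(2,3 \right)} - \left(11 - 16\right) \right)} - \left(-462 - -653\right) = \left(4 + \left(\left(2 + 2 \cdot 3\right) - \left(11 - 16\right)\right)\right) - \left(-462 - -653\right) = \left(4 + \left(\left(2 + 6\right) - -5\right)\right) - \left(-462 + 653\right) = \left(4 + \left(8 + 5\right)\right) - 191 = \left(4 + 13\right) - 191 = 17 - 191 = -174$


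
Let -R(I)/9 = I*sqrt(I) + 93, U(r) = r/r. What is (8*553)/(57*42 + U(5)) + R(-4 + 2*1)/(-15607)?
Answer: 71049983/37378765 - 18*I*sqrt(2)/15607 ≈ 1.9008 - 0.0016311*I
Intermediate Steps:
U(r) = 1
R(I) = -837 - 9*I**(3/2) (R(I) = -9*(I*sqrt(I) + 93) = -9*(I**(3/2) + 93) = -9*(93 + I**(3/2)) = -837 - 9*I**(3/2))
(8*553)/(57*42 + U(5)) + R(-4 + 2*1)/(-15607) = (8*553)/(57*42 + 1) + (-837 - 9*(-4 + 2*1)**(3/2))/(-15607) = 4424/(2394 + 1) + (-837 - 9*(-4 + 2)**(3/2))*(-1/15607) = 4424/2395 + (-837 - (-18)*I*sqrt(2))*(-1/15607) = 4424*(1/2395) + (-837 - (-18)*I*sqrt(2))*(-1/15607) = 4424/2395 + (-837 + 18*I*sqrt(2))*(-1/15607) = 4424/2395 + (837/15607 - 18*I*sqrt(2)/15607) = 71049983/37378765 - 18*I*sqrt(2)/15607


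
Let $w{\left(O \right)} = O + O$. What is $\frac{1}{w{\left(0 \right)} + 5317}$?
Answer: $\frac{1}{5317} \approx 0.00018808$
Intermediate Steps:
$w{\left(O \right)} = 2 O$
$\frac{1}{w{\left(0 \right)} + 5317} = \frac{1}{2 \cdot 0 + 5317} = \frac{1}{0 + 5317} = \frac{1}{5317}$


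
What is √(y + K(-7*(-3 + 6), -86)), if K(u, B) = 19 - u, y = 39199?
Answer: √39239 ≈ 198.09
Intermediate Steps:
√(y + K(-7*(-3 + 6), -86)) = √(39199 + (19 - (-7)*(-3 + 6))) = √(39199 + (19 - (-7)*3)) = √(39199 + (19 - 1*(-21))) = √(39199 + (19 + 21)) = √(39199 + 40) = √39239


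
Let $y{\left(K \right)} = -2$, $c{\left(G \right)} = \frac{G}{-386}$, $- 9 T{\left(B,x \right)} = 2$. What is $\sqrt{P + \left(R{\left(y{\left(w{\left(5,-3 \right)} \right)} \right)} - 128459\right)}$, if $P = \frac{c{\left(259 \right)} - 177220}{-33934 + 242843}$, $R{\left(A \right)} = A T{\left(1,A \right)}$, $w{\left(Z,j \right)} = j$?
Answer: $\frac{i \sqrt{7517913448242975804266}}{241916622} \approx 358.41 i$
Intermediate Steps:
$T{\left(B,x \right)} = - \frac{2}{9}$ ($T{\left(B,x \right)} = \left(- \frac{1}{9}\right) 2 = - \frac{2}{9}$)
$c{\left(G \right)} = - \frac{G}{386}$ ($c{\left(G \right)} = G \left(- \frac{1}{386}\right) = - \frac{G}{386}$)
$R{\left(A \right)} = - \frac{2 A}{9}$ ($R{\left(A \right)} = A \left(- \frac{2}{9}\right) = - \frac{2 A}{9}$)
$P = - \frac{68407179}{80638874}$ ($P = \frac{\left(- \frac{1}{386}\right) 259 - 177220}{-33934 + 242843} = \frac{- \frac{259}{386} - 177220}{208909} = \left(- \frac{68407179}{386}\right) \frac{1}{208909} = - \frac{68407179}{80638874} \approx -0.84832$)
$\sqrt{P + \left(R{\left(y{\left(w{\left(5,-3 \right)} \right)} \right)} - 128459\right)} = \sqrt{- \frac{68407179}{80638874} - \frac{1156127}{9}} = \sqrt{- \frac{93229395145609}{725749866}} = \frac{i \sqrt{7517913448242975804266}}{241916622}$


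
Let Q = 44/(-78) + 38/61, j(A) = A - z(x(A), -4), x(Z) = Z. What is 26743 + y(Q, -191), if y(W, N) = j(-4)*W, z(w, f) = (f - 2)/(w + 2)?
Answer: 63620617/2379 ≈ 26743.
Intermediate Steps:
z(w, f) = (-2 + f)/(2 + w)
j(A) = A + 6/(2 + A) (j(A) = A - (-2 - 4)/(2 + A) = A - (-6)/(2 + A) = A + 6/(2 + A))
Q = 140/2379 (Q = 44*(-1/78) + 38*(1/61) = -22/39 + 38/61 = 140/2379 ≈ 0.058848)
y(W, N) = -7*W (y(W, N) = ((6 - 4*(2 - 4))/(2 - 4))*W = ((6 - 4*(-2))/(-2))*W = (-(6 + 8)/2)*W = (-1/2*14)*W = -7*W)
26743 + y(Q, -191) = 26743 - 7*140/2379 = 26743 - 980/2379 = 63620617/2379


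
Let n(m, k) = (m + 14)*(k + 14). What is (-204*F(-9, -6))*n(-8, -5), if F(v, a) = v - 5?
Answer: 154224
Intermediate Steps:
F(v, a) = -5 + v
n(m, k) = (14 + k)*(14 + m) (n(m, k) = (14 + m)*(14 + k) = (14 + k)*(14 + m))
(-204*F(-9, -6))*n(-8, -5) = (-204*(-5 - 9))*(196 + 14*(-5) + 14*(-8) - 5*(-8)) = (-204*(-14))*(196 - 70 - 112 + 40) = 2856*54 = 154224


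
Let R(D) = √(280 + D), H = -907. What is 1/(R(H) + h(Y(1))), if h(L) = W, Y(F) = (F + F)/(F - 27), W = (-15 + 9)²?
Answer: 12/641 - I*√627/1923 ≈ 0.018721 - 0.013021*I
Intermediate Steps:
W = 36 (W = (-6)² = 36)
Y(F) = 2*F/(-27 + F) (Y(F) = (2*F)/(-27 + F) = 2*F/(-27 + F))
h(L) = 36
1/(R(H) + h(Y(1))) = 1/(√(280 - 907) + 36) = 1/(√(-627) + 36) = 1/(I*√627 + 36) = 1/(36 + I*√627)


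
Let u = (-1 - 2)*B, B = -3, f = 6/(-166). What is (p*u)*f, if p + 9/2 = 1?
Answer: 189/166 ≈ 1.1386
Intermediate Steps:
f = -3/83 (f = 6*(-1/166) = -3/83 ≈ -0.036145)
p = -7/2 (p = -9/2 + 1 = -7/2 ≈ -3.5000)
u = 9 (u = (-1 - 2)*(-3) = -3*(-3) = 9)
(p*u)*f = -7/2*9*(-3/83) = -63/2*(-3/83) = 189/166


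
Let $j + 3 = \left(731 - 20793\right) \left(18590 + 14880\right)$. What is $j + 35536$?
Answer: $-671439607$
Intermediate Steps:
$j = -671475143$ ($j = -3 + \left(731 - 20793\right) \left(18590 + 14880\right) = -3 - 671475140 = -671475143$)
$j + 35536 = -671475143 + 35536 = -671439607$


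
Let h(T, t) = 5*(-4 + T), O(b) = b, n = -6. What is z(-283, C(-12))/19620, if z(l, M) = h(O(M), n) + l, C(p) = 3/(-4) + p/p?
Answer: -1207/78480 ≈ -0.015380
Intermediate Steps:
h(T, t) = -20 + 5*T
C(p) = ¼ (C(p) = 3*(-¼) + 1 = -¾ + 1 = ¼)
z(l, M) = -20 + l + 5*M (z(l, M) = (-20 + 5*M) + l = -20 + l + 5*M)
z(-283, C(-12))/19620 = (-20 - 283 + 5*(¼))/19620 = (-20 - 283 + 5/4)*(1/19620) = -1207/4*1/19620 = -1207/78480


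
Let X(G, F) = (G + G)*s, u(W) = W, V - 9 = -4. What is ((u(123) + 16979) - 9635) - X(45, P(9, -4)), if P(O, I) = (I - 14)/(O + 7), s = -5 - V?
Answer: 8367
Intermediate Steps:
V = 5 (V = 9 - 4 = 5)
s = -10 (s = -5 - 1*5 = -5 - 5 = -10)
P(O, I) = (-14 + I)/(7 + O)
X(G, F) = -20*G (X(G, F) = (G + G)*(-10) = (2*G)*(-10) = -20*G)
((u(123) + 16979) - 9635) - X(45, P(9, -4)) = ((123 + 16979) - 9635) - (-20)*45 = (17102 - 9635) - 1*(-900) = 7467 + 900 = 8367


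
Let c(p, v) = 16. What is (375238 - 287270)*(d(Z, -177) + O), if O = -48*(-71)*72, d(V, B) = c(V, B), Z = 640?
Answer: 21586643456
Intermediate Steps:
d(V, B) = 16
O = 245376 (O = 3408*72 = 245376)
(375238 - 287270)*(d(Z, -177) + O) = (375238 - 287270)*(16 + 245376) = 87968*245392 = 21586643456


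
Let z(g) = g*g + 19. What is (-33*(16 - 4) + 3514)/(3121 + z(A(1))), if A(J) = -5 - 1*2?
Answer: 3118/3189 ≈ 0.97774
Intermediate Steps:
A(J) = -7 (A(J) = -5 - 2 = -7)
z(g) = 19 + g**2 (z(g) = g**2 + 19 = 19 + g**2)
(-33*(16 - 4) + 3514)/(3121 + z(A(1))) = (-33*(16 - 4) + 3514)/(3121 + (19 + (-7)**2)) = (-33*12 + 3514)/(3121 + (19 + 49)) = (-396 + 3514)/(3121 + 68) = 3118/3189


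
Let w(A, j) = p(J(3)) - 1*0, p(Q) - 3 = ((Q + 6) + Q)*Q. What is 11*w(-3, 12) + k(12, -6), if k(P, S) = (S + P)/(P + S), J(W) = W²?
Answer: 2410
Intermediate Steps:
k(P, S) = 1 (k(P, S) = (P + S)/(P + S) = 1)
p(Q) = 3 + Q*(6 + 2*Q) (p(Q) = 3 + ((Q + 6) + Q)*Q = 3 + ((6 + Q) + Q)*Q = 3 + (6 + 2*Q)*Q = 3 + Q*(6 + 2*Q))
w(A, j) = 219 (w(A, j) = (3 + 2*(3²)² + 6*3²) - 1*0 = (3 + 2*9² + 6*9) + 0 = (3 + 2*81 + 54) + 0 = (3 + 162 + 54) + 0 = 219 + 0 = 219)
11*w(-3, 12) + k(12, -6) = 11*219 + 1 = 2409 + 1 = 2410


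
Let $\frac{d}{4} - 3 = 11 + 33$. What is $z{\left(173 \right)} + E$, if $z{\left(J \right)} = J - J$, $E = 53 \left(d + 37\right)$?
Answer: $11925$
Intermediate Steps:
$d = 188$ ($d = 12 + 4 \left(11 + 33\right) = 12 + 4 \cdot 44 = 12 + 176 = 188$)
$E = 11925$ ($E = 53 \left(188 + 37\right) = 53 \cdot 225 = 11925$)
$z{\left(J \right)} = 0$
$z{\left(173 \right)} + E = 0 + 11925 = 11925$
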